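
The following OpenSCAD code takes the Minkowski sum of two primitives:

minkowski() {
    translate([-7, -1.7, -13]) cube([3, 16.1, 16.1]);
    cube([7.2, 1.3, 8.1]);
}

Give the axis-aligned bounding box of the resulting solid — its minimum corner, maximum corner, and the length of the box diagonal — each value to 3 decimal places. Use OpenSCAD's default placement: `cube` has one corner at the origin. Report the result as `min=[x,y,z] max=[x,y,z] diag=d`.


A = translate([-7, -1.7, -13]) cube([3, 16.1, 16.1]) → bbox [-7,-1.7,-13] .. [-4,14.4,3.1]
B = cube([7.2, 1.3, 8.1]) → bbox [0,0,0] .. [7.2,1.3,8.1]
lo = A.lo+B.lo = [-7+0, -1.7+0, -13+0] = [-7.000,-1.700,-13.000]
hi = A.hi+B.hi = [-4+7.2, 14.4+1.3, 3.1+8.1] = [3.200,15.700,11.200]
diag = √(10.2²+17.4²+24.2²) = √992.44 = 31.503

min=[-7.000,-1.700,-13.000] max=[3.200,15.700,11.200] diag=31.503


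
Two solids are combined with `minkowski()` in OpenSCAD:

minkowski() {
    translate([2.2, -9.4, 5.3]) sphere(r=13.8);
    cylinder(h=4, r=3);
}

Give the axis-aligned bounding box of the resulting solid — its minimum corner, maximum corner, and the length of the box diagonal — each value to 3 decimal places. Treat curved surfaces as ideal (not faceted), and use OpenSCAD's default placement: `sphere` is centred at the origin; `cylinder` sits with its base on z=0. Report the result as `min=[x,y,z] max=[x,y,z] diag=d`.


A = translate([2.2, -9.4, 5.3]) sphere(r=13.8) → bbox [-11.6,-23.2,-8.5] .. [16,4.4,19.1]
B = cylinder(h=4, r=3) → bbox [-3,-3,0] .. [3,3,4]
lo = A.lo+B.lo = [-11.6-3, -23.2-3, -8.5+0] = [-14.600,-26.200,-8.500]
hi = A.hi+B.hi = [16+3, 4.4+3, 19.1+4] = [19.000,7.400,23.100]
diag = √(33.6²+33.6²+31.6²) = √3256.48 = 57.066

min=[-14.600,-26.200,-8.500] max=[19.000,7.400,23.100] diag=57.066


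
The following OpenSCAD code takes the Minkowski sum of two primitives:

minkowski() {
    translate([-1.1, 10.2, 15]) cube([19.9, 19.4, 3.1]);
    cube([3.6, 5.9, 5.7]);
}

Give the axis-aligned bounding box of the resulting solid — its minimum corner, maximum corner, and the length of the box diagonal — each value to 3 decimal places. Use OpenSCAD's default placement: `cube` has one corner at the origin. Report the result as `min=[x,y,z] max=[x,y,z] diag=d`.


A = translate([-1.1, 10.2, 15]) cube([19.9, 19.4, 3.1]) → bbox [-1.1,10.2,15] .. [18.8,29.6,18.1]
B = cube([3.6, 5.9, 5.7]) → bbox [0,0,0] .. [3.6,5.9,5.7]
lo = A.lo+B.lo = [-1.1+0, 10.2+0, 15+0] = [-1.100,10.200,15.000]
hi = A.hi+B.hi = [18.8+3.6, 29.6+5.9, 18.1+5.7] = [22.400,35.500,23.800]
diag = √(23.5²+25.3²+8.8²) = √1269.78 = 35.634

min=[-1.100,10.200,15.000] max=[22.400,35.500,23.800] diag=35.634


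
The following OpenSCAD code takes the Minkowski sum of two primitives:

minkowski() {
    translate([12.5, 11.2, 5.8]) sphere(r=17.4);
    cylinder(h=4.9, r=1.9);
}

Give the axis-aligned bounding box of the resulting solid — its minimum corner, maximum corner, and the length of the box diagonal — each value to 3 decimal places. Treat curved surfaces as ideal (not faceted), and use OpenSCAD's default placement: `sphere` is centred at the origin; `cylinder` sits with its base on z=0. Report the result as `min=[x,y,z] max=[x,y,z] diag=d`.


A = translate([12.5, 11.2, 5.8]) sphere(r=17.4) → bbox [-4.9,-6.2,-11.6] .. [29.9,28.6,23.2]
B = cylinder(h=4.9, r=1.9) → bbox [-1.9,-1.9,0] .. [1.9,1.9,4.9]
lo = A.lo+B.lo = [-4.9-1.9, -6.2-1.9, -11.6+0] = [-6.800,-8.100,-11.600]
hi = A.hi+B.hi = [29.9+1.9, 28.6+1.9, 23.2+4.9] = [31.800,30.500,28.100]
diag = √(38.6²+38.6²+39.7²) = √4556.01 = 67.498

min=[-6.800,-8.100,-11.600] max=[31.800,30.500,28.100] diag=67.498


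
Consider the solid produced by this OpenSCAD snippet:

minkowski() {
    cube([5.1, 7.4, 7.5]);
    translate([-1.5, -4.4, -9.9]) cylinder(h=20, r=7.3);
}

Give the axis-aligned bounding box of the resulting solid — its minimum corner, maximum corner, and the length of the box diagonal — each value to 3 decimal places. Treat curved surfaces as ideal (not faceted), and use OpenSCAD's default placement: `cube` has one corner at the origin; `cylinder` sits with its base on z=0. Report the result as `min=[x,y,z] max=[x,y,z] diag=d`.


A = translate([-1.5, -4.4, -9.9]) cylinder(h=20, r=7.3) → bbox [-8.8,-11.7,-9.9] .. [5.8,2.9,10.1]
B = cube([5.1, 7.4, 7.5]) → bbox [0,0,0] .. [5.1,7.4,7.5]
lo = A.lo+B.lo = [-8.8+0, -11.7+0, -9.9+0] = [-8.800,-11.700,-9.900]
hi = A.hi+B.hi = [5.8+5.1, 2.9+7.4, 10.1+7.5] = [10.900,10.300,17.600]
diag = √(19.7²+22²+27.5²) = √1628.34 = 40.353

min=[-8.800,-11.700,-9.900] max=[10.900,10.300,17.600] diag=40.353


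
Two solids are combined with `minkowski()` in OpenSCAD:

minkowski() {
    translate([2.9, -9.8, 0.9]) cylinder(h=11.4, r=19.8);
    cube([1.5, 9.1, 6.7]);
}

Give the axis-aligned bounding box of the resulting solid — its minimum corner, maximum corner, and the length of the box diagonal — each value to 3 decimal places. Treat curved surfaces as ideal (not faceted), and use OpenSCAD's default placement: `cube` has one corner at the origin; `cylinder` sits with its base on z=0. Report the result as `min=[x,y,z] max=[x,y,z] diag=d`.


A = translate([2.9, -9.8, 0.9]) cylinder(h=11.4, r=19.8) → bbox [-16.9,-29.6,0.9] .. [22.7,10,12.3]
B = cube([1.5, 9.1, 6.7]) → bbox [0,0,0] .. [1.5,9.1,6.7]
lo = A.lo+B.lo = [-16.9+0, -29.6+0, 0.9+0] = [-16.900,-29.600,0.900]
hi = A.hi+B.hi = [22.7+1.5, 10+9.1, 12.3+6.7] = [24.200,19.100,19.000]
diag = √(41.1²+48.7²+18.1²) = √4388.51 = 66.246

min=[-16.900,-29.600,0.900] max=[24.200,19.100,19.000] diag=66.246


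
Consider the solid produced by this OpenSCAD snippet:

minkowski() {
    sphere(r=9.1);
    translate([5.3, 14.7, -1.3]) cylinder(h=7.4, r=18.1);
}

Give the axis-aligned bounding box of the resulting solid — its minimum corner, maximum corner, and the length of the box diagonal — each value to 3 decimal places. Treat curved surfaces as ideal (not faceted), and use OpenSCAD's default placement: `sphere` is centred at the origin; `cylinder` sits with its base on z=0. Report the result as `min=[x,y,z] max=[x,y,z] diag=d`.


A = translate([5.3, 14.7, -1.3]) cylinder(h=7.4, r=18.1) → bbox [-12.8,-3.4,-1.3] .. [23.4,32.8,6.1]
B = sphere(r=9.1) → bbox [-9.1,-9.1,-9.1] .. [9.1,9.1,9.1]
lo = A.lo+B.lo = [-12.8-9.1, -3.4-9.1, -1.3-9.1] = [-21.900,-12.500,-10.400]
hi = A.hi+B.hi = [23.4+9.1, 32.8+9.1, 6.1+9.1] = [32.500,41.900,15.200]
diag = √(54.4²+54.4²+25.6²) = √6574.08 = 81.081

min=[-21.900,-12.500,-10.400] max=[32.500,41.900,15.200] diag=81.081


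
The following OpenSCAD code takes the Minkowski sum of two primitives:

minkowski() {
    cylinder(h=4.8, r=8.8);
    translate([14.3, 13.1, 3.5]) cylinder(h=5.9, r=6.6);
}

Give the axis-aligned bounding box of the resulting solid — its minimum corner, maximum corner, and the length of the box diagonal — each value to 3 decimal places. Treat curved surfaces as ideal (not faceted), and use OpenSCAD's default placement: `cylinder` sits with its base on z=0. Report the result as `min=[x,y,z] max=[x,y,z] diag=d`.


min=[-1.100,-2.300,3.500] max=[29.700,28.500,14.200] diag=44.853

A = translate([14.3, 13.1, 3.5]) cylinder(h=5.9, r=6.6) → bbox [7.7,6.5,3.5] .. [20.9,19.7,9.4]
B = cylinder(h=4.8, r=8.8) → bbox [-8.8,-8.8,0] .. [8.8,8.8,4.8]
lo = A.lo+B.lo = [7.7-8.8, 6.5-8.8, 3.5+0] = [-1.100,-2.300,3.500]
hi = A.hi+B.hi = [20.9+8.8, 19.7+8.8, 9.4+4.8] = [29.700,28.500,14.200]
diag = √(30.8²+30.8²+10.7²) = √2011.77 = 44.853


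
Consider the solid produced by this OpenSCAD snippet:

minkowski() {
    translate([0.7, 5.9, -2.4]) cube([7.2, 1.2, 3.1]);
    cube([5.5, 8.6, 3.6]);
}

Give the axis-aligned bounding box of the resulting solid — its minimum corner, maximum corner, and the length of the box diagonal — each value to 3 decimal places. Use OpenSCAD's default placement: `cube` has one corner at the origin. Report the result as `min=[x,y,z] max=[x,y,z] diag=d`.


A = translate([0.7, 5.9, -2.4]) cube([7.2, 1.2, 3.1]) → bbox [0.7,5.9,-2.4] .. [7.9,7.1,0.7]
B = cube([5.5, 8.6, 3.6]) → bbox [0,0,0] .. [5.5,8.6,3.6]
lo = A.lo+B.lo = [0.7+0, 5.9+0, -2.4+0] = [0.700,5.900,-2.400]
hi = A.hi+B.hi = [7.9+5.5, 7.1+8.6, 0.7+3.6] = [13.400,15.700,4.300]
diag = √(12.7²+9.8²+6.7²) = √302.22 = 17.384

min=[0.700,5.900,-2.400] max=[13.400,15.700,4.300] diag=17.384


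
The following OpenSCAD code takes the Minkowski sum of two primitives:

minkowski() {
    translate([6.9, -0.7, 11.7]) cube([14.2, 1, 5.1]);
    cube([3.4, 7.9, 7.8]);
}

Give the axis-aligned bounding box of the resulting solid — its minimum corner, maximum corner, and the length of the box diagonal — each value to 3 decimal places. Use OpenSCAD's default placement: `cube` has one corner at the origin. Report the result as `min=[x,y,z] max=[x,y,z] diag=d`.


min=[6.900,-0.700,11.700] max=[24.500,8.200,24.600] diag=23.567

A = translate([6.9, -0.7, 11.7]) cube([14.2, 1, 5.1]) → bbox [6.9,-0.7,11.7] .. [21.1,0.3,16.8]
B = cube([3.4, 7.9, 7.8]) → bbox [0,0,0] .. [3.4,7.9,7.8]
lo = A.lo+B.lo = [6.9+0, -0.7+0, 11.7+0] = [6.900,-0.700,11.700]
hi = A.hi+B.hi = [21.1+3.4, 0.3+7.9, 16.8+7.8] = [24.500,8.200,24.600]
diag = √(17.6²+8.9²+12.9²) = √555.38 = 23.567


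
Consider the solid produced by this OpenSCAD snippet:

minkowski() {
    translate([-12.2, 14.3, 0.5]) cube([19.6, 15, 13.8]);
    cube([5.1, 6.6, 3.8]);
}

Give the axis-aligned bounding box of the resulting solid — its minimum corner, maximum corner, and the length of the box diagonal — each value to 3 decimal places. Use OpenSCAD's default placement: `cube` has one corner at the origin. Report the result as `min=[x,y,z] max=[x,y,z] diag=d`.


A = translate([-12.2, 14.3, 0.5]) cube([19.6, 15, 13.8]) → bbox [-12.2,14.3,0.5] .. [7.4,29.3,14.3]
B = cube([5.1, 6.6, 3.8]) → bbox [0,0,0] .. [5.1,6.6,3.8]
lo = A.lo+B.lo = [-12.2+0, 14.3+0, 0.5+0] = [-12.200,14.300,0.500]
hi = A.hi+B.hi = [7.4+5.1, 29.3+6.6, 14.3+3.8] = [12.500,35.900,18.100]
diag = √(24.7²+21.6²+17.6²) = √1386.41 = 37.235

min=[-12.200,14.300,0.500] max=[12.500,35.900,18.100] diag=37.235


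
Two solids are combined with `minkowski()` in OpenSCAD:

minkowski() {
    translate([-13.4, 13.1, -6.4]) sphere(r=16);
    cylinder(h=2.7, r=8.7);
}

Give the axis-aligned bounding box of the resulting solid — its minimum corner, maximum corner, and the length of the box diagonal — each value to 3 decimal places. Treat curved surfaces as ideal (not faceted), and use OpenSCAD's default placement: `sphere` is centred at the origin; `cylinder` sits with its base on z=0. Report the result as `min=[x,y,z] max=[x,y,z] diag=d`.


A = translate([-13.4, 13.1, -6.4]) sphere(r=16) → bbox [-29.4,-2.9,-22.4] .. [2.6,29.1,9.6]
B = cylinder(h=2.7, r=8.7) → bbox [-8.7,-8.7,0] .. [8.7,8.7,2.7]
lo = A.lo+B.lo = [-29.4-8.7, -2.9-8.7, -22.4+0] = [-38.100,-11.600,-22.400]
hi = A.hi+B.hi = [2.6+8.7, 29.1+8.7, 9.6+2.7] = [11.300,37.800,12.300]
diag = √(49.4²+49.4²+34.7²) = √6084.81 = 78.005

min=[-38.100,-11.600,-22.400] max=[11.300,37.800,12.300] diag=78.005


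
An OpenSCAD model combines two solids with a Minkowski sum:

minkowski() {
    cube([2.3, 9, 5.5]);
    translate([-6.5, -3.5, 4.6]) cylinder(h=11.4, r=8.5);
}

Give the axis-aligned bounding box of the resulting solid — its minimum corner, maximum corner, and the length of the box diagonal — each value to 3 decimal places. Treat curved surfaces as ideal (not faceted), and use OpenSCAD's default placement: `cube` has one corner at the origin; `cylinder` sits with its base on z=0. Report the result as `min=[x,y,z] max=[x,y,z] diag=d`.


min=[-15.000,-12.000,4.600] max=[4.300,14.000,21.500] diag=36.525

A = translate([-6.5, -3.5, 4.6]) cylinder(h=11.4, r=8.5) → bbox [-15,-12,4.6] .. [2,5,16]
B = cube([2.3, 9, 5.5]) → bbox [0,0,0] .. [2.3,9,5.5]
lo = A.lo+B.lo = [-15+0, -12+0, 4.6+0] = [-15.000,-12.000,4.600]
hi = A.hi+B.hi = [2+2.3, 5+9, 16+5.5] = [4.300,14.000,21.500]
diag = √(19.3²+26²+16.9²) = √1334.1 = 36.525


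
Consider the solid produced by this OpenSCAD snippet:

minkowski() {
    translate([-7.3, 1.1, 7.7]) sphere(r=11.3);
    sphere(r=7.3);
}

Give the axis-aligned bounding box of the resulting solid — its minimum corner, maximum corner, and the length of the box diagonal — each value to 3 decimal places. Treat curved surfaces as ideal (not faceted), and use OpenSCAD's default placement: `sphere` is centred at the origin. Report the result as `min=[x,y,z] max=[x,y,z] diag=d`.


min=[-25.900,-17.500,-10.900] max=[11.300,19.700,26.300] diag=64.432

A = translate([-7.3, 1.1, 7.7]) sphere(r=11.3) → bbox [-18.6,-10.2,-3.6] .. [4,12.4,19]
B = sphere(r=7.3) → bbox [-7.3,-7.3,-7.3] .. [7.3,7.3,7.3]
lo = A.lo+B.lo = [-18.6-7.3, -10.2-7.3, -3.6-7.3] = [-25.900,-17.500,-10.900]
hi = A.hi+B.hi = [4+7.3, 12.4+7.3, 19+7.3] = [11.300,19.700,26.300]
diag = √(37.2²+37.2²+37.2²) = √4151.52 = 64.432


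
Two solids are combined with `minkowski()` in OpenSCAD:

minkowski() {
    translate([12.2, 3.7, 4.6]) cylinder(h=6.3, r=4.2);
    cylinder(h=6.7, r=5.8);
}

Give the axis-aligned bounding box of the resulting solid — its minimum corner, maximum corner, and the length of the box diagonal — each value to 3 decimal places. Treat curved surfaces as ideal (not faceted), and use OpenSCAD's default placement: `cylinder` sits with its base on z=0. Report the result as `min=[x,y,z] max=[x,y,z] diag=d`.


A = translate([12.2, 3.7, 4.6]) cylinder(h=6.3, r=4.2) → bbox [8,-0.5,4.6] .. [16.4,7.9,10.9]
B = cylinder(h=6.7, r=5.8) → bbox [-5.8,-5.8,0] .. [5.8,5.8,6.7]
lo = A.lo+B.lo = [8-5.8, -0.5-5.8, 4.6+0] = [2.200,-6.300,4.600]
hi = A.hi+B.hi = [16.4+5.8, 7.9+5.8, 10.9+6.7] = [22.200,13.700,17.600]
diag = √(20²+20²+13²) = √969 = 31.129

min=[2.200,-6.300,4.600] max=[22.200,13.700,17.600] diag=31.129


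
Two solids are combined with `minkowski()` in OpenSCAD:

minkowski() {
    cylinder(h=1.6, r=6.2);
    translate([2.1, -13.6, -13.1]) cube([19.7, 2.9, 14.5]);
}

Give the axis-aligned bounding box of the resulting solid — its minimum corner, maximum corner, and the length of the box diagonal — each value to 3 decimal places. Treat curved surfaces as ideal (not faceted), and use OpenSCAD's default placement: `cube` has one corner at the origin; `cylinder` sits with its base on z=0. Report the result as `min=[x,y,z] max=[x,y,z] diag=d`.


min=[-4.100,-19.800,-13.100] max=[28.000,-4.500,3.000] diag=39.035

A = translate([2.1, -13.6, -13.1]) cube([19.7, 2.9, 14.5]) → bbox [2.1,-13.6,-13.1] .. [21.8,-10.7,1.4]
B = cylinder(h=1.6, r=6.2) → bbox [-6.2,-6.2,0] .. [6.2,6.2,1.6]
lo = A.lo+B.lo = [2.1-6.2, -13.6-6.2, -13.1+0] = [-4.100,-19.800,-13.100]
hi = A.hi+B.hi = [21.8+6.2, -10.7+6.2, 1.4+1.6] = [28.000,-4.500,3.000]
diag = √(32.1²+15.3²+16.1²) = √1523.71 = 39.035


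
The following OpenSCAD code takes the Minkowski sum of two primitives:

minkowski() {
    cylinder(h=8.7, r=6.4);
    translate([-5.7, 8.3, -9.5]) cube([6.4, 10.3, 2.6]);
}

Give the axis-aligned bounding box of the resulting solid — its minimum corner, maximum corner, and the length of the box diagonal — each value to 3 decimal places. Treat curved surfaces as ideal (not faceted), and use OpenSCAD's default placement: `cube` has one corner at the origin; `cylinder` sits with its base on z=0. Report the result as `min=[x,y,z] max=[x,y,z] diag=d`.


A = translate([-5.7, 8.3, -9.5]) cube([6.4, 10.3, 2.6]) → bbox [-5.7,8.3,-9.5] .. [0.7,18.6,-6.9]
B = cylinder(h=8.7, r=6.4) → bbox [-6.4,-6.4,0] .. [6.4,6.4,8.7]
lo = A.lo+B.lo = [-5.7-6.4, 8.3-6.4, -9.5+0] = [-12.100,1.900,-9.500]
hi = A.hi+B.hi = [0.7+6.4, 18.6+6.4, -6.9+8.7] = [7.100,25.000,1.800]
diag = √(19.2²+23.1²+11.3²) = √1029.94 = 32.093

min=[-12.100,1.900,-9.500] max=[7.100,25.000,1.800] diag=32.093


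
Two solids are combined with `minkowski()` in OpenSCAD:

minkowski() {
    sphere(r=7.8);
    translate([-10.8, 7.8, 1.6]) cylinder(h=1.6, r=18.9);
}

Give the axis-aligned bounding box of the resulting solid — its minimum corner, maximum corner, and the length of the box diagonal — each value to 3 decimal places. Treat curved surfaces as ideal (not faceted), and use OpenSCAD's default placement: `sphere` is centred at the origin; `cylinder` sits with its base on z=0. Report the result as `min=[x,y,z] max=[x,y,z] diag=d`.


min=[-37.500,-18.900,-6.200] max=[15.900,34.500,11.000] diag=77.453

A = translate([-10.8, 7.8, 1.6]) cylinder(h=1.6, r=18.9) → bbox [-29.7,-11.1,1.6] .. [8.1,26.7,3.2]
B = sphere(r=7.8) → bbox [-7.8,-7.8,-7.8] .. [7.8,7.8,7.8]
lo = A.lo+B.lo = [-29.7-7.8, -11.1-7.8, 1.6-7.8] = [-37.500,-18.900,-6.200]
hi = A.hi+B.hi = [8.1+7.8, 26.7+7.8, 3.2+7.8] = [15.900,34.500,11.000]
diag = √(53.4²+53.4²+17.2²) = √5998.96 = 77.453


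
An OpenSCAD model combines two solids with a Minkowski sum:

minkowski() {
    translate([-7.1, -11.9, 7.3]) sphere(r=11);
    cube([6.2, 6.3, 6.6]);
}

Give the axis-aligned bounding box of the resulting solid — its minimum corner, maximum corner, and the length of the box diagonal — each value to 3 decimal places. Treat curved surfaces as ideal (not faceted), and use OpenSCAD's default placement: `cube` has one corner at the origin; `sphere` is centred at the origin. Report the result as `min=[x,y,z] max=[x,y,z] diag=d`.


A = translate([-7.1, -11.9, 7.3]) sphere(r=11) → bbox [-18.1,-22.9,-3.7] .. [3.9,-0.9,18.3]
B = cube([6.2, 6.3, 6.6]) → bbox [0,0,0] .. [6.2,6.3,6.6]
lo = A.lo+B.lo = [-18.1+0, -22.9+0, -3.7+0] = [-18.100,-22.900,-3.700]
hi = A.hi+B.hi = [3.9+6.2, -0.9+6.3, 18.3+6.6] = [10.100,5.400,24.900]
diag = √(28.2²+28.3²+28.6²) = √2414.09 = 49.133

min=[-18.100,-22.900,-3.700] max=[10.100,5.400,24.900] diag=49.133


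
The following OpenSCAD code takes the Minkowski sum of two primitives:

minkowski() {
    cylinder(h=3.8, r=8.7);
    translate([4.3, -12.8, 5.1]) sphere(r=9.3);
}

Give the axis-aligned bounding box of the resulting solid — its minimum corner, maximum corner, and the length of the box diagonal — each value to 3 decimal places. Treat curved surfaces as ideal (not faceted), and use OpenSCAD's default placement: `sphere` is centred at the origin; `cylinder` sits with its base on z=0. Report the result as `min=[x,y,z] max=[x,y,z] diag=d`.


min=[-13.700,-30.800,-4.200] max=[22.300,5.200,18.200] diag=55.622

A = translate([4.3, -12.8, 5.1]) sphere(r=9.3) → bbox [-5,-22.1,-4.2] .. [13.6,-3.5,14.4]
B = cylinder(h=3.8, r=8.7) → bbox [-8.7,-8.7,0] .. [8.7,8.7,3.8]
lo = A.lo+B.lo = [-5-8.7, -22.1-8.7, -4.2+0] = [-13.700,-30.800,-4.200]
hi = A.hi+B.hi = [13.6+8.7, -3.5+8.7, 14.4+3.8] = [22.300,5.200,18.200]
diag = √(36²+36²+22.4²) = √3093.76 = 55.622


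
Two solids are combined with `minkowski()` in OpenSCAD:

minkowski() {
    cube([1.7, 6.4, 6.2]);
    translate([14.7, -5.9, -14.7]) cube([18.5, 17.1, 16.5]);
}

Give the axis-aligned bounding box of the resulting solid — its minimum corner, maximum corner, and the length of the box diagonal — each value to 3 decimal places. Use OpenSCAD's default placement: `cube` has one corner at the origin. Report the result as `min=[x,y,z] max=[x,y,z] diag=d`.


min=[14.700,-5.900,-14.700] max=[34.900,17.600,8.000] diag=38.413

A = translate([14.7, -5.9, -14.7]) cube([18.5, 17.1, 16.5]) → bbox [14.7,-5.9,-14.7] .. [33.2,11.2,1.8]
B = cube([1.7, 6.4, 6.2]) → bbox [0,0,0] .. [1.7,6.4,6.2]
lo = A.lo+B.lo = [14.7+0, -5.9+0, -14.7+0] = [14.700,-5.900,-14.700]
hi = A.hi+B.hi = [33.2+1.7, 11.2+6.4, 1.8+6.2] = [34.900,17.600,8.000]
diag = √(20.2²+23.5²+22.7²) = √1475.58 = 38.413


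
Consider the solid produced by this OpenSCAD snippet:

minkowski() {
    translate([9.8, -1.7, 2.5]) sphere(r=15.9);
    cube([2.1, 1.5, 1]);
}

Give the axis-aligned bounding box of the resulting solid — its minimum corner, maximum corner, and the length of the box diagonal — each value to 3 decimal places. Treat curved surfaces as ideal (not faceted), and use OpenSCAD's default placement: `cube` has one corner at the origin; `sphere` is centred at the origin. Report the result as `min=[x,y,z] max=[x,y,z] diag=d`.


A = translate([9.8, -1.7, 2.5]) sphere(r=15.9) → bbox [-6.1,-17.6,-13.4] .. [25.7,14.2,18.4]
B = cube([2.1, 1.5, 1]) → bbox [0,0,0] .. [2.1,1.5,1]
lo = A.lo+B.lo = [-6.1+0, -17.6+0, -13.4+0] = [-6.100,-17.600,-13.400]
hi = A.hi+B.hi = [25.7+2.1, 14.2+1.5, 18.4+1] = [27.800,15.700,19.400]
diag = √(33.9²+33.3²+32.8²) = √3333.94 = 57.740

min=[-6.100,-17.600,-13.400] max=[27.800,15.700,19.400] diag=57.740


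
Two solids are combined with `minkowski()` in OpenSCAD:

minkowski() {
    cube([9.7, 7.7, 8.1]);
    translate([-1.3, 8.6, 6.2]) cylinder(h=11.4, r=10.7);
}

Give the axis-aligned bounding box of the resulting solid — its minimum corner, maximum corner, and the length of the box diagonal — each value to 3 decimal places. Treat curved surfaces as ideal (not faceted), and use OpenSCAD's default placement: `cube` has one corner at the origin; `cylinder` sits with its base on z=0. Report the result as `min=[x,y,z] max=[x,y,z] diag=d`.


min=[-12.000,-2.100,6.200] max=[19.100,27.000,25.700] diag=46.843

A = translate([-1.3, 8.6, 6.2]) cylinder(h=11.4, r=10.7) → bbox [-12,-2.1,6.2] .. [9.4,19.3,17.6]
B = cube([9.7, 7.7, 8.1]) → bbox [0,0,0] .. [9.7,7.7,8.1]
lo = A.lo+B.lo = [-12+0, -2.1+0, 6.2+0] = [-12.000,-2.100,6.200]
hi = A.hi+B.hi = [9.4+9.7, 19.3+7.7, 17.6+8.1] = [19.100,27.000,25.700]
diag = √(31.1²+29.1²+19.5²) = √2194.27 = 46.843


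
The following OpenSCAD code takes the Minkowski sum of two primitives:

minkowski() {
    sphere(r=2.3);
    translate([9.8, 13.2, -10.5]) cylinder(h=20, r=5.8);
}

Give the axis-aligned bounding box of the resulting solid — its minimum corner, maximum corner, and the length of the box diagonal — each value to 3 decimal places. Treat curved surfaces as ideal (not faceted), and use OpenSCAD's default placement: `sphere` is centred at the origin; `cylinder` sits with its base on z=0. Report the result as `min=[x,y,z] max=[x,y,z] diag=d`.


min=[1.700,5.100,-12.800] max=[17.900,21.300,11.800] diag=33.616

A = translate([9.8, 13.2, -10.5]) cylinder(h=20, r=5.8) → bbox [4,7.4,-10.5] .. [15.6,19,9.5]
B = sphere(r=2.3) → bbox [-2.3,-2.3,-2.3] .. [2.3,2.3,2.3]
lo = A.lo+B.lo = [4-2.3, 7.4-2.3, -10.5-2.3] = [1.700,5.100,-12.800]
hi = A.hi+B.hi = [15.6+2.3, 19+2.3, 9.5+2.3] = [17.900,21.300,11.800]
diag = √(16.2²+16.2²+24.6²) = √1130.04 = 33.616


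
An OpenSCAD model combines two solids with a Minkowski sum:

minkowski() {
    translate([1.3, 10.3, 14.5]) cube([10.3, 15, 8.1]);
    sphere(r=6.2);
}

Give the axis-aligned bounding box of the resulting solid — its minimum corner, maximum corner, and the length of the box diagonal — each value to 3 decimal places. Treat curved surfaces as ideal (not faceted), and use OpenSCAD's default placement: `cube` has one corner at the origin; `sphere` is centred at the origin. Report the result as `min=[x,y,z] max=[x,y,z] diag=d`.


min=[-4.900,4.100,8.300] max=[17.800,31.500,28.800] diag=41.065

A = translate([1.3, 10.3, 14.5]) cube([10.3, 15, 8.1]) → bbox [1.3,10.3,14.5] .. [11.6,25.3,22.6]
B = sphere(r=6.2) → bbox [-6.2,-6.2,-6.2] .. [6.2,6.2,6.2]
lo = A.lo+B.lo = [1.3-6.2, 10.3-6.2, 14.5-6.2] = [-4.900,4.100,8.300]
hi = A.hi+B.hi = [11.6+6.2, 25.3+6.2, 22.6+6.2] = [17.800,31.500,28.800]
diag = √(22.7²+27.4²+20.5²) = √1686.3 = 41.065


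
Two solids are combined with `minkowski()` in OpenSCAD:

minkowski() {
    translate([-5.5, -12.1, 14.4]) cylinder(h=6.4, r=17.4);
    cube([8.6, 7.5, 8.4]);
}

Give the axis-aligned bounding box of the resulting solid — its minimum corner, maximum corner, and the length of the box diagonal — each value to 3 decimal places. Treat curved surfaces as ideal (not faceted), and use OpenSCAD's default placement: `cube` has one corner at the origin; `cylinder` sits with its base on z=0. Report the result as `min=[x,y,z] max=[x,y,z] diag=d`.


A = translate([-5.5, -12.1, 14.4]) cylinder(h=6.4, r=17.4) → bbox [-22.9,-29.5,14.4] .. [11.9,5.3,20.8]
B = cube([8.6, 7.5, 8.4]) → bbox [0,0,0] .. [8.6,7.5,8.4]
lo = A.lo+B.lo = [-22.9+0, -29.5+0, 14.4+0] = [-22.900,-29.500,14.400]
hi = A.hi+B.hi = [11.9+8.6, 5.3+7.5, 20.8+8.4] = [20.500,12.800,29.200]
diag = √(43.4²+42.3²+14.8²) = √3891.89 = 62.385

min=[-22.900,-29.500,14.400] max=[20.500,12.800,29.200] diag=62.385


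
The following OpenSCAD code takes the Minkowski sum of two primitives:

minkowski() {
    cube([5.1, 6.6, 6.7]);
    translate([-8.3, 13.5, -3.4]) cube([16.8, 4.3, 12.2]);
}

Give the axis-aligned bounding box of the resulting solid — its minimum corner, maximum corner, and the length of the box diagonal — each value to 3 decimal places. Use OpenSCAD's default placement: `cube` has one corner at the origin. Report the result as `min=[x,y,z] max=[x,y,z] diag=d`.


min=[-8.300,13.500,-3.400] max=[13.600,24.400,15.500] diag=30.913

A = translate([-8.3, 13.5, -3.4]) cube([16.8, 4.3, 12.2]) → bbox [-8.3,13.5,-3.4] .. [8.5,17.8,8.8]
B = cube([5.1, 6.6, 6.7]) → bbox [0,0,0] .. [5.1,6.6,6.7]
lo = A.lo+B.lo = [-8.3+0, 13.5+0, -3.4+0] = [-8.300,13.500,-3.400]
hi = A.hi+B.hi = [8.5+5.1, 17.8+6.6, 8.8+6.7] = [13.600,24.400,15.500]
diag = √(21.9²+10.9²+18.9²) = √955.63 = 30.913


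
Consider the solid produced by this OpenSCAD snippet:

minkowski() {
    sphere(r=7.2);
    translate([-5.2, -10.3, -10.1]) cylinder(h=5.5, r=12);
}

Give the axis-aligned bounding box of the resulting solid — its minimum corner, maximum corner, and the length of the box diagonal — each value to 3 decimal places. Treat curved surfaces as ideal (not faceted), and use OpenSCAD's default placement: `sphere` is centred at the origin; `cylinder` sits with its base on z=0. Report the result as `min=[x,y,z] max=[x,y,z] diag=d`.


A = translate([-5.2, -10.3, -10.1]) cylinder(h=5.5, r=12) → bbox [-17.2,-22.3,-10.1] .. [6.8,1.7,-4.6]
B = sphere(r=7.2) → bbox [-7.2,-7.2,-7.2] .. [7.2,7.2,7.2]
lo = A.lo+B.lo = [-17.2-7.2, -22.3-7.2, -10.1-7.2] = [-24.400,-29.500,-17.300]
hi = A.hi+B.hi = [6.8+7.2, 1.7+7.2, -4.6+7.2] = [14.000,8.900,2.600]
diag = √(38.4²+38.4²+19.9²) = √3345.13 = 57.837

min=[-24.400,-29.500,-17.300] max=[14.000,8.900,2.600] diag=57.837


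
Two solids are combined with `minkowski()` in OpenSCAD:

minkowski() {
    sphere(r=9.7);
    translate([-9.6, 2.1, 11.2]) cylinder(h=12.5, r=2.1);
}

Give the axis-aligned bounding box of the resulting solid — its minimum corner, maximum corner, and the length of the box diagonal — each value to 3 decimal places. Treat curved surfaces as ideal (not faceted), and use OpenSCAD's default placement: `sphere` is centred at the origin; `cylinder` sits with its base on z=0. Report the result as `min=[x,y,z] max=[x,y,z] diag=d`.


A = translate([-9.6, 2.1, 11.2]) cylinder(h=12.5, r=2.1) → bbox [-11.7,0,11.2] .. [-7.5,4.2,23.7]
B = sphere(r=9.7) → bbox [-9.7,-9.7,-9.7] .. [9.7,9.7,9.7]
lo = A.lo+B.lo = [-11.7-9.7, 0-9.7, 11.2-9.7] = [-21.400,-9.700,1.500]
hi = A.hi+B.hi = [-7.5+9.7, 4.2+9.7, 23.7+9.7] = [2.200,13.900,33.400]
diag = √(23.6²+23.6²+31.9²) = √2131.53 = 46.168

min=[-21.400,-9.700,1.500] max=[2.200,13.900,33.400] diag=46.168


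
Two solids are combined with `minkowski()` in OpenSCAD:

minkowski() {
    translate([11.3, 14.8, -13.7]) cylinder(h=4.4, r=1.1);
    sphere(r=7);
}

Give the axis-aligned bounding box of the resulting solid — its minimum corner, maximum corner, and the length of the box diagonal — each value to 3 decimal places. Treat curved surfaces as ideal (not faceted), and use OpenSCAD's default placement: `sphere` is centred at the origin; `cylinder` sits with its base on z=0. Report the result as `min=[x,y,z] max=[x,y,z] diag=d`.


A = translate([11.3, 14.8, -13.7]) cylinder(h=4.4, r=1.1) → bbox [10.2,13.7,-13.7] .. [12.4,15.9,-9.3]
B = sphere(r=7) → bbox [-7,-7,-7] .. [7,7,7]
lo = A.lo+B.lo = [10.2-7, 13.7-7, -13.7-7] = [3.200,6.700,-20.700]
hi = A.hi+B.hi = [12.4+7, 15.9+7, -9.3+7] = [19.400,22.900,-2.300]
diag = √(16.2²+16.2²+18.4²) = √863.44 = 29.384

min=[3.200,6.700,-20.700] max=[19.400,22.900,-2.300] diag=29.384


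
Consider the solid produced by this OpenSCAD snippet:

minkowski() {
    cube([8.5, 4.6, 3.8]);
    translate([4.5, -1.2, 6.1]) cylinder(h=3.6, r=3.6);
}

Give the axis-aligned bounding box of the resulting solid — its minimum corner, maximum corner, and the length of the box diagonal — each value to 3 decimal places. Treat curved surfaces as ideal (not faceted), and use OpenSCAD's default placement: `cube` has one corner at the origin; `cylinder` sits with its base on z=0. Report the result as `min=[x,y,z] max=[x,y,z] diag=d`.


min=[0.900,-4.800,6.100] max=[16.600,7.000,13.500] diag=20.988

A = translate([4.5, -1.2, 6.1]) cylinder(h=3.6, r=3.6) → bbox [0.9,-4.8,6.1] .. [8.1,2.4,9.7]
B = cube([8.5, 4.6, 3.8]) → bbox [0,0,0] .. [8.5,4.6,3.8]
lo = A.lo+B.lo = [0.9+0, -4.8+0, 6.1+0] = [0.900,-4.800,6.100]
hi = A.hi+B.hi = [8.1+8.5, 2.4+4.6, 9.7+3.8] = [16.600,7.000,13.500]
diag = √(15.7²+11.8²+7.4²) = √440.49 = 20.988


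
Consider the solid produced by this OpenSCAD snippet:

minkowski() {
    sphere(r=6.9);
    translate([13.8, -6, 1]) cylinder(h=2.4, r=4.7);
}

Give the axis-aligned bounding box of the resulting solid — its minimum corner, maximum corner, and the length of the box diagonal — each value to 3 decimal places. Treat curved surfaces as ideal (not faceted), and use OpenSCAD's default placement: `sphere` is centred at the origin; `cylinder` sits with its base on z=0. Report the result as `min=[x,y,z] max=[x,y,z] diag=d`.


A = translate([13.8, -6, 1]) cylinder(h=2.4, r=4.7) → bbox [9.1,-10.7,1] .. [18.5,-1.3,3.4]
B = sphere(r=6.9) → bbox [-6.9,-6.9,-6.9] .. [6.9,6.9,6.9]
lo = A.lo+B.lo = [9.1-6.9, -10.7-6.9, 1-6.9] = [2.200,-17.600,-5.900]
hi = A.hi+B.hi = [18.5+6.9, -1.3+6.9, 3.4+6.9] = [25.400,5.600,10.300]
diag = √(23.2²+23.2²+16.2²) = √1338.92 = 36.591

min=[2.200,-17.600,-5.900] max=[25.400,5.600,10.300] diag=36.591


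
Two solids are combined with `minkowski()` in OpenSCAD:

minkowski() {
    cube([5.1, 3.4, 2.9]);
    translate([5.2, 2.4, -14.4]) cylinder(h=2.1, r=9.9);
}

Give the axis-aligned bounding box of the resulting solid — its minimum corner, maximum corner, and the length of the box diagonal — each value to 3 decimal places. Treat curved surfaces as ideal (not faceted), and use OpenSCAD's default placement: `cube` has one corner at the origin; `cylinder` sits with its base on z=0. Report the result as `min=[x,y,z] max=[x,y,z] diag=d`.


min=[-4.700,-7.500,-14.400] max=[20.200,15.700,-9.400] diag=34.398

A = translate([5.2, 2.4, -14.4]) cylinder(h=2.1, r=9.9) → bbox [-4.7,-7.5,-14.4] .. [15.1,12.3,-12.3]
B = cube([5.1, 3.4, 2.9]) → bbox [0,0,0] .. [5.1,3.4,2.9]
lo = A.lo+B.lo = [-4.7+0, -7.5+0, -14.4+0] = [-4.700,-7.500,-14.400]
hi = A.hi+B.hi = [15.1+5.1, 12.3+3.4, -12.3+2.9] = [20.200,15.700,-9.400]
diag = √(24.9²+23.2²+5²) = √1183.25 = 34.398


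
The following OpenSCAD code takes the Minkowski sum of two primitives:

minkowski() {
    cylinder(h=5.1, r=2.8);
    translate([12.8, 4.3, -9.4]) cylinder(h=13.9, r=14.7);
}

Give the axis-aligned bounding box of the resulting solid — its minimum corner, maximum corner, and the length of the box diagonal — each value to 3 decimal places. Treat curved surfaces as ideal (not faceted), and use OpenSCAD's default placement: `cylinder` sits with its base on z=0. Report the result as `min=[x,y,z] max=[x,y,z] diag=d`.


A = translate([12.8, 4.3, -9.4]) cylinder(h=13.9, r=14.7) → bbox [-1.9,-10.4,-9.4] .. [27.5,19,4.5]
B = cylinder(h=5.1, r=2.8) → bbox [-2.8,-2.8,0] .. [2.8,2.8,5.1]
lo = A.lo+B.lo = [-1.9-2.8, -10.4-2.8, -9.4+0] = [-4.700,-13.200,-9.400]
hi = A.hi+B.hi = [27.5+2.8, 19+2.8, 4.5+5.1] = [30.300,21.800,9.600]
diag = √(35²+35²+19²) = √2811 = 53.019

min=[-4.700,-13.200,-9.400] max=[30.300,21.800,9.600] diag=53.019


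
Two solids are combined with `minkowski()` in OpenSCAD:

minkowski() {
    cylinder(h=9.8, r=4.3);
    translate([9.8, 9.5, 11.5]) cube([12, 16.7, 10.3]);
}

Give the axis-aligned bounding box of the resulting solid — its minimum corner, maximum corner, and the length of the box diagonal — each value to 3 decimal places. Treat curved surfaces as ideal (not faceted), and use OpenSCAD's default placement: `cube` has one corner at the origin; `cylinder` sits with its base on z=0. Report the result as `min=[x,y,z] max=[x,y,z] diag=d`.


min=[5.500,5.200,11.500] max=[26.100,30.500,31.600] diag=38.320

A = translate([9.8, 9.5, 11.5]) cube([12, 16.7, 10.3]) → bbox [9.8,9.5,11.5] .. [21.8,26.2,21.8]
B = cylinder(h=9.8, r=4.3) → bbox [-4.3,-4.3,0] .. [4.3,4.3,9.8]
lo = A.lo+B.lo = [9.8-4.3, 9.5-4.3, 11.5+0] = [5.500,5.200,11.500]
hi = A.hi+B.hi = [21.8+4.3, 26.2+4.3, 21.8+9.8] = [26.100,30.500,31.600]
diag = √(20.6²+25.3²+20.1²) = √1468.46 = 38.320


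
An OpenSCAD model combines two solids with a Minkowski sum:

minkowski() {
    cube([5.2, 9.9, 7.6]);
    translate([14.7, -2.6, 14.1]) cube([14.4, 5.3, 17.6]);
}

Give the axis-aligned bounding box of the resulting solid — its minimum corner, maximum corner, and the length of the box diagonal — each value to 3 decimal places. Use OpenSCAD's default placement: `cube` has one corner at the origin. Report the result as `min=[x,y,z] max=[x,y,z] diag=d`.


A = translate([14.7, -2.6, 14.1]) cube([14.4, 5.3, 17.6]) → bbox [14.7,-2.6,14.1] .. [29.1,2.7,31.7]
B = cube([5.2, 9.9, 7.6]) → bbox [0,0,0] .. [5.2,9.9,7.6]
lo = A.lo+B.lo = [14.7+0, -2.6+0, 14.1+0] = [14.700,-2.600,14.100]
hi = A.hi+B.hi = [29.1+5.2, 2.7+9.9, 31.7+7.6] = [34.300,12.600,39.300]
diag = √(19.6²+15.2²+25.2²) = √1250.24 = 35.359

min=[14.700,-2.600,14.100] max=[34.300,12.600,39.300] diag=35.359


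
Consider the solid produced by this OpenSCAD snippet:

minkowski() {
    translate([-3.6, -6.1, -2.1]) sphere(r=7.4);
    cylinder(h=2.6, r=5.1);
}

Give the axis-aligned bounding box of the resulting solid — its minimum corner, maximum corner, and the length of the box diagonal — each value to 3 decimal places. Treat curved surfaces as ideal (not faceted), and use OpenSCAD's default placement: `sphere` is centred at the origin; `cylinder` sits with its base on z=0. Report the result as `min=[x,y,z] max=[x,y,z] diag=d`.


A = translate([-3.6, -6.1, -2.1]) sphere(r=7.4) → bbox [-11,-13.5,-9.5] .. [3.8,1.3,5.3]
B = cylinder(h=2.6, r=5.1) → bbox [-5.1,-5.1,0] .. [5.1,5.1,2.6]
lo = A.lo+B.lo = [-11-5.1, -13.5-5.1, -9.5+0] = [-16.100,-18.600,-9.500]
hi = A.hi+B.hi = [3.8+5.1, 1.3+5.1, 5.3+2.6] = [8.900,6.400,7.900]
diag = √(25²+25²+17.4²) = √1552.76 = 39.405

min=[-16.100,-18.600,-9.500] max=[8.900,6.400,7.900] diag=39.405


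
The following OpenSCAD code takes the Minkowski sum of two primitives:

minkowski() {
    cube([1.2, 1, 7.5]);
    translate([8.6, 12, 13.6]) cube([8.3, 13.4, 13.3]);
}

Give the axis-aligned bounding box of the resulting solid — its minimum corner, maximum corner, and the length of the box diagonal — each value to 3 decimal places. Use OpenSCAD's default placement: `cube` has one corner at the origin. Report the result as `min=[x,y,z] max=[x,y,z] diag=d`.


min=[8.600,12.000,13.600] max=[18.100,26.400,34.400] diag=27.023

A = translate([8.6, 12, 13.6]) cube([8.3, 13.4, 13.3]) → bbox [8.6,12,13.6] .. [16.9,25.4,26.9]
B = cube([1.2, 1, 7.5]) → bbox [0,0,0] .. [1.2,1,7.5]
lo = A.lo+B.lo = [8.6+0, 12+0, 13.6+0] = [8.600,12.000,13.600]
hi = A.hi+B.hi = [16.9+1.2, 25.4+1, 26.9+7.5] = [18.100,26.400,34.400]
diag = √(9.5²+14.4²+20.8²) = √730.25 = 27.023


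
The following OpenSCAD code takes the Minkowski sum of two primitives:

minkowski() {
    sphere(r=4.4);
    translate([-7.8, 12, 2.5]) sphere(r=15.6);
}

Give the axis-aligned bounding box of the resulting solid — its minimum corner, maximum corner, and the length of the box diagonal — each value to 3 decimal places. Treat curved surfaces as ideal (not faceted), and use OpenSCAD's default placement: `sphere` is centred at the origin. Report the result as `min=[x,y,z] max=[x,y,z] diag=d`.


min=[-27.800,-8.000,-17.500] max=[12.200,32.000,22.500] diag=69.282

A = translate([-7.8, 12, 2.5]) sphere(r=15.6) → bbox [-23.4,-3.6,-13.1] .. [7.8,27.6,18.1]
B = sphere(r=4.4) → bbox [-4.4,-4.4,-4.4] .. [4.4,4.4,4.4]
lo = A.lo+B.lo = [-23.4-4.4, -3.6-4.4, -13.1-4.4] = [-27.800,-8.000,-17.500]
hi = A.hi+B.hi = [7.8+4.4, 27.6+4.4, 18.1+4.4] = [12.200,32.000,22.500]
diag = √(40²+40²+40²) = √4800 = 69.282


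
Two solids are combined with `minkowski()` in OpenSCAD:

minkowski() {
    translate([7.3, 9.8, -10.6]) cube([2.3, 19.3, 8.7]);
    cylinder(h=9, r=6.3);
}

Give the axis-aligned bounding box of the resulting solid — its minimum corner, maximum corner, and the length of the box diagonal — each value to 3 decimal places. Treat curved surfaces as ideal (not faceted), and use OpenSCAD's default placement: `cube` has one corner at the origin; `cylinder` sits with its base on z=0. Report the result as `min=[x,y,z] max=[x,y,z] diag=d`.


min=[1.000,3.500,-10.600] max=[15.900,35.400,7.100] diag=39.407

A = translate([7.3, 9.8, -10.6]) cube([2.3, 19.3, 8.7]) → bbox [7.3,9.8,-10.6] .. [9.6,29.1,-1.9]
B = cylinder(h=9, r=6.3) → bbox [-6.3,-6.3,0] .. [6.3,6.3,9]
lo = A.lo+B.lo = [7.3-6.3, 9.8-6.3, -10.6+0] = [1.000,3.500,-10.600]
hi = A.hi+B.hi = [9.6+6.3, 29.1+6.3, -1.9+9] = [15.900,35.400,7.100]
diag = √(14.9²+31.9²+17.7²) = √1552.91 = 39.407


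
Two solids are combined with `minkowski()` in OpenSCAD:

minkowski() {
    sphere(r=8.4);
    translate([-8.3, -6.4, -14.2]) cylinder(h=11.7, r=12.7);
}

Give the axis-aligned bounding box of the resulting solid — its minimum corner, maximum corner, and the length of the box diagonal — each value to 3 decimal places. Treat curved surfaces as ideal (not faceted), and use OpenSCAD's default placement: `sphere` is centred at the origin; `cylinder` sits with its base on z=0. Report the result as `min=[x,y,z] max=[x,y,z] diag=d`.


min=[-29.400,-27.500,-22.600] max=[12.800,14.700,5.900] diag=66.136

A = translate([-8.3, -6.4, -14.2]) cylinder(h=11.7, r=12.7) → bbox [-21,-19.1,-14.2] .. [4.4,6.3,-2.5]
B = sphere(r=8.4) → bbox [-8.4,-8.4,-8.4] .. [8.4,8.4,8.4]
lo = A.lo+B.lo = [-21-8.4, -19.1-8.4, -14.2-8.4] = [-29.400,-27.500,-22.600]
hi = A.hi+B.hi = [4.4+8.4, 6.3+8.4, -2.5+8.4] = [12.800,14.700,5.900]
diag = √(42.2²+42.2²+28.5²) = √4373.93 = 66.136


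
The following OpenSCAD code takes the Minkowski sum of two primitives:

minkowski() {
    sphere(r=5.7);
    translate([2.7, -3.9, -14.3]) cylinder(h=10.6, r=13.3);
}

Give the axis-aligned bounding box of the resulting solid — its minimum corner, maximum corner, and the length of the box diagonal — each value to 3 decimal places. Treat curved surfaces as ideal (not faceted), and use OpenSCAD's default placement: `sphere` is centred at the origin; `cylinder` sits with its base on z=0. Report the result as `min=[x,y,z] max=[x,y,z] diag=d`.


A = translate([2.7, -3.9, -14.3]) cylinder(h=10.6, r=13.3) → bbox [-10.6,-17.2,-14.3] .. [16,9.4,-3.7]
B = sphere(r=5.7) → bbox [-5.7,-5.7,-5.7] .. [5.7,5.7,5.7]
lo = A.lo+B.lo = [-10.6-5.7, -17.2-5.7, -14.3-5.7] = [-16.300,-22.900,-20.000]
hi = A.hi+B.hi = [16+5.7, 9.4+5.7, -3.7+5.7] = [21.700,15.100,2.000]
diag = √(38²+38²+22²) = √3372 = 58.069

min=[-16.300,-22.900,-20.000] max=[21.700,15.100,2.000] diag=58.069


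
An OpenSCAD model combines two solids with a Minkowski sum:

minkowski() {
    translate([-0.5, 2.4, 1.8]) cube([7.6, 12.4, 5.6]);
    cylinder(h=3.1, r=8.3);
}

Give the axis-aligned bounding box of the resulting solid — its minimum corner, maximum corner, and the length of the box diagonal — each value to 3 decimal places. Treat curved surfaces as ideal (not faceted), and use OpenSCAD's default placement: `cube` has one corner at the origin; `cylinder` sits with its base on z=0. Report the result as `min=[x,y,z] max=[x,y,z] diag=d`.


A = translate([-0.5, 2.4, 1.8]) cube([7.6, 12.4, 5.6]) → bbox [-0.5,2.4,1.8] .. [7.1,14.8,7.4]
B = cylinder(h=3.1, r=8.3) → bbox [-8.3,-8.3,0] .. [8.3,8.3,3.1]
lo = A.lo+B.lo = [-0.5-8.3, 2.4-8.3, 1.8+0] = [-8.800,-5.900,1.800]
hi = A.hi+B.hi = [7.1+8.3, 14.8+8.3, 7.4+3.1] = [15.400,23.100,10.500]
diag = √(24.2²+29²+8.7²) = √1502.33 = 38.760

min=[-8.800,-5.900,1.800] max=[15.400,23.100,10.500] diag=38.760
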